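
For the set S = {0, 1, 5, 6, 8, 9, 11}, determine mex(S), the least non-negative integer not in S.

2

The values 0, 1 are all present; 2 is the first non-negative integer missing from the set.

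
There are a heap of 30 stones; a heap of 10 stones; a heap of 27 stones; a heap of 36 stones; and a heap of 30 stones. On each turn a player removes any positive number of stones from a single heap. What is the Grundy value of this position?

53

Nim-sum: 30 XOR 10 XOR 27 XOR 36 XOR 30 = 53.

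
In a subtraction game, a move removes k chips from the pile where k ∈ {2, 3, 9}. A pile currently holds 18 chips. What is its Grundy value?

1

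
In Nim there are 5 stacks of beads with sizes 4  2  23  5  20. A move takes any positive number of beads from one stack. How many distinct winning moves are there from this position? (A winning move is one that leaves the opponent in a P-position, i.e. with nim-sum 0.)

Nim-sum: 4 ^ 2 ^ 23 ^ 5 ^ 20 = 0.
The nim-sum is already 0, so every move leaves a nonzero nim-sum — there are no winning moves.

0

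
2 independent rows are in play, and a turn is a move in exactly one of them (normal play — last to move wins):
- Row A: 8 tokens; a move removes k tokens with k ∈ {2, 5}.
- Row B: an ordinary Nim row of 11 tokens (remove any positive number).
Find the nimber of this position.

Grundy values for row A (subtraction set {2, 5}):
k:     0  1  2  3  4  5  6  7  8
g(k):  0  0  1  1  0  2  1  0  0
So g(8) = 0.
Row B is a plain Nim row of size 11, so its Grundy value is 11.
The value of a disjunctive sum is the nim-sum of the parts.
Combined value = 0 XOR 11 = 11.

11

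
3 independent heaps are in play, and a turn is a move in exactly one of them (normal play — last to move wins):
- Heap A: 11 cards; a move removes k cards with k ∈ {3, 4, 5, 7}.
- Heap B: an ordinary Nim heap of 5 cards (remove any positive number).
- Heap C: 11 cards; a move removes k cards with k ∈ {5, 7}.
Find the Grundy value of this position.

7

For heap A, compute g(0), g(1), … with moves {3, 4, 5, 7}:
k:     0  1  2  3  4  5  6  7  8  9 10 11
g(k):  0  0  0  1  1  1  2  2  2  3  0  0
So g(11) = 0.
Heap B is a plain Nim heap of size 5, so its Grundy value is 5.
For heap C, compute g(0), g(1), … with moves {5, 7}:
g(0) = mex{} = 0
g(1) = mex{} = 0
g(2) = mex{} = 0
g(3) = mex{} = 0
g(4) = mex{} = 0
g(5) = mex{0} = 1
g(6) = mex{0} = 1
g(7) = mex{0} = 1
g(8) = mex{0} = 1
g(9) = mex{0} = 1
g(10) = mex{0,1} = 2
g(11) = mex{0,1} = 2
So g(11) = 2.
The value of a disjunctive sum is the nim-sum of the parts.
Combined value = 0 ⊕ 5 ⊕ 2 = 7.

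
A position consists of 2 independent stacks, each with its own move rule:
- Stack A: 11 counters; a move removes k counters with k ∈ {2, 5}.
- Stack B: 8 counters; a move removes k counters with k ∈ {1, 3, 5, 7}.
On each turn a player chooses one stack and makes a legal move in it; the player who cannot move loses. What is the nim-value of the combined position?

0

Grundy values for stack A (subtraction set {2, 5}):
k:     0  1  2  3  4  5  6  7  8  9 10 11
g(k):  0  0  1  1  0  2  1  0  0  1  1  0
So g(11) = 0.
Grundy values for stack B (subtraction set {1, 3, 5, 7}):
g(0) = mex{} = 0
g(1) = mex{0} = 1
g(2) = mex{1} = 0
g(3) = mex{0} = 1
g(4) = mex{1} = 0
g(5) = mex{0} = 1
g(6) = mex{1} = 0
g(7) = mex{0} = 1
g(8) = mex{1} = 0
So g(8) = 0.
The value of a disjunctive sum is the nim-sum of the parts.
Combined value = 0 ⊕ 0 = 0.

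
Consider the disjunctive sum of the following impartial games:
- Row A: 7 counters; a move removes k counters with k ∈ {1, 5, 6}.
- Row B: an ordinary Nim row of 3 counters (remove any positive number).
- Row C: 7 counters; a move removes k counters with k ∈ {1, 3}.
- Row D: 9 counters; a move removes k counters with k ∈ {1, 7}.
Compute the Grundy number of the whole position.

For row A, compute g(0), g(1), … with moves {1, 5, 6}:
g(0) = mex{} = 0
g(1) = mex{0} = 1
g(2) = mex{1} = 0
g(3) = mex{0} = 1
g(4) = mex{1} = 0
g(5) = mex{0} = 1
g(6) = mex{0,1} = 2
g(7) = mex{0,1,2} = 3
So g(7) = 3.
Row B is a plain Nim row of size 3, so its Grundy value is 3.
Build the Grundy sequence for row C with g(k) = mex{g(k−s) : s ∈ {1, 3}, s ≤ k}:
g(0) = mex{} = 0
g(1) = mex{0} = 1
g(2) = mex{1} = 0
g(3) = mex{0} = 1
g(4) = mex{1} = 0
g(5) = mex{0} = 1
g(6) = mex{1} = 0
g(7) = mex{0} = 1
So g(7) = 1.
Build the Grundy sequence for row D with g(k) = mex{g(k−s) : s ∈ {1, 7}, s ≤ k}:
k:     0  1  2  3  4  5  6  7  8  9
g(k):  0  1  0  1  0  1  0  1  0  1
So g(9) = 1.
The value of a disjunctive sum is the nim-sum of the parts.
Combined value = 3 XOR 3 XOR 1 XOR 1 = 0.

0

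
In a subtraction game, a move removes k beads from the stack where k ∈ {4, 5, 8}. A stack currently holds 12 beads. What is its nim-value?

0

Build the Grundy sequence with g(k) = mex{g(k−s) : s ∈ {4, 5, 8}, s ≤ k}:
g(0) = mex{} = 0
g(1) = mex{} = 0
g(2) = mex{} = 0
g(3) = mex{} = 0
g(4) = mex{0} = 1
g(5) = mex{0} = 1
g(6) = mex{0} = 1
g(7) = mex{0} = 1
g(8) = mex{0,1} = 2
g(9) = mex{0,1} = 2
g(10) = mex{0,1} = 2
g(11) = mex{0,1} = 2
g(12) = mex{1,2} = 0
So g(12) = 0.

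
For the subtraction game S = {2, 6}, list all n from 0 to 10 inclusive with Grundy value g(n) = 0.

Build the Grundy sequence with g(k) = mex{g(k−s) : s ∈ {2, 6}, s ≤ k}:
g(0) = mex{} = 0
g(1) = mex{} = 0
g(2) = mex{0} = 1
g(3) = mex{0} = 1
g(4) = mex{1} = 0
g(5) = mex{1} = 0
g(6) = mex{0} = 1
g(7) = mex{0} = 1
g(8) = mex{1} = 0
g(9) = mex{1} = 0
g(10) = mex{0} = 1
The P-positions (g = 0) in 0..10 are 0, 1, 4, 5, 8, 9.

0, 1, 4, 5, 8, 9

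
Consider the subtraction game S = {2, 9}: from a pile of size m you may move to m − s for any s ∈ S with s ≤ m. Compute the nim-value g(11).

Grundy values for subtraction set {2, 9}:
g(0) = mex{} = 0
g(1) = mex{} = 0
g(2) = mex{0} = 1
g(3) = mex{0} = 1
g(4) = mex{1} = 0
g(5) = mex{1} = 0
g(6) = mex{0} = 1
g(7) = mex{0} = 1
g(8) = mex{1} = 0
g(9) = mex{0,1} = 2
g(10) = mex{0} = 1
g(11) = mex{1,2} = 0
So g(11) = 0.

0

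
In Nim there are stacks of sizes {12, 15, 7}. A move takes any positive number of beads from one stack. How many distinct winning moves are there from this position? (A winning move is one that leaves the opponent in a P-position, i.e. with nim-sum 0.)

Compute the nim-sum pairwise:
12 XOR 15 = 3
3 XOR 7 = 4
The overall nim-sum is X = 4. A stack of size p has a winning move iff p XOR X < p (reduce it to p XOR X).
  12: 12 XOR 4 = 8 < 12 — winning move (to 8).
  15: 15 XOR 4 = 11 < 15 — winning move (to 11).
  7: 7 XOR 4 = 3 < 7 — winning move (to 3).
That gives 3 winning moves.

3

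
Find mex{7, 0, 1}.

The values 0, 1 are all present; 2 is the first non-negative integer missing from the set.

2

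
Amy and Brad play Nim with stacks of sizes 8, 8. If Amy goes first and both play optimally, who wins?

Brad wins

Bitwise XOR of the heap sizes:
  1000  (8)
  1000  (8)
  ----
  0000  (0)
The nim-sum is 0, so this is a P-position: the player to move is in a losing position under optimal play; Amy is about to move from it and so loses — Brad wins.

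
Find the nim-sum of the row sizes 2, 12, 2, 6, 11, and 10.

Nim-sum: 2 ^ 12 ^ 2 ^ 6 ^ 11 ^ 10 = 11.

11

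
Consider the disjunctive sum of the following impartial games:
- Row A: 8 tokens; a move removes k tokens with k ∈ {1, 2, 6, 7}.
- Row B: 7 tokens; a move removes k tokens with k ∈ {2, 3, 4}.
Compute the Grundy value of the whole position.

0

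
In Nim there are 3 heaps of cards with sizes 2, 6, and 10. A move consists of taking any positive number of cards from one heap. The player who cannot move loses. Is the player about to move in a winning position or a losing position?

Compute the nim-sum pairwise:
2 XOR 6 = 4
4 XOR 10 = 14
The nim-sum is 14 ≠ 0, so this is an N-position: the player to move can win.

Winning position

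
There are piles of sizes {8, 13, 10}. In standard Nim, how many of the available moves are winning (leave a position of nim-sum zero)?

3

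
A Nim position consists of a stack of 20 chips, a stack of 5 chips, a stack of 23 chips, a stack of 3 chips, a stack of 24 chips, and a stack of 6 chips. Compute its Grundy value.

27

Compute the nim-sum pairwise:
20 ⊕ 5 = 17
17 ⊕ 23 = 6
6 ⊕ 3 = 5
5 ⊕ 24 = 29
29 ⊕ 6 = 27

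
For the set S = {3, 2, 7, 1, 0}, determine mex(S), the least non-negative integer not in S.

4

The values 0, 1, 2, 3 are all present; 4 is the first non-negative integer missing from the set.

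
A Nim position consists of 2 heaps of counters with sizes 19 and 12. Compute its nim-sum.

31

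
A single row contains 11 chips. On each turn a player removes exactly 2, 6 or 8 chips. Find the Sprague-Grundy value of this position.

Compute g(0), g(1), … for moves {2, 6, 8}:
k:     0  1  2  3  4  5  6  7  8  9 10 11
g(k):  0  0  1  1  0  0  1  1  2  2  3  3
So g(11) = 3.

3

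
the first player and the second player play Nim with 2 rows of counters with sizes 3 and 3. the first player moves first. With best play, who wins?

the second player wins

Compute the nim-sum pairwise:
3 ⊕ 3 = 0
The nim-sum is 0, so this is a P-position: the player to move is in a losing position under optimal play; the first player is about to move from it and so loses — the second player wins.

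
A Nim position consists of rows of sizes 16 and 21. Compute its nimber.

5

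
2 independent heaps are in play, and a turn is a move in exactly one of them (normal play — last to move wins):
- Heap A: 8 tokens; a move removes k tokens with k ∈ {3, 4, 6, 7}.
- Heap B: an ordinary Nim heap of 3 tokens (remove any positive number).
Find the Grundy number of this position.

Grundy values for heap A (subtraction set {3, 4, 6, 7}):
k:     0  1  2  3  4  5  6  7  8
g(k):  0  0  0  1  1  1  2  2  2
So g(8) = 2.
Heap B is a plain Nim heap of size 3, so its Grundy value is 3.
By the Sprague-Grundy theorem, the Grundy value of a sum of independent games is the XOR of the component values.
Combined value = 2 XOR 3 = 1.

1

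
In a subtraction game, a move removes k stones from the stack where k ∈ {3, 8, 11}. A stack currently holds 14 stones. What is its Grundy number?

Compute g(0), g(1), … for moves {3, 8, 11}:
g(0) = mex{} = 0
g(1) = mex{} = 0
g(2) = mex{} = 0
g(3) = mex{0} = 1
g(4) = mex{0} = 1
g(5) = mex{0} = 1
g(6) = mex{1} = 0
g(7) = mex{1} = 0
g(8) = mex{0,1} = 2
g(9) = mex{0} = 1
g(10) = mex{0} = 1
g(11) = mex{0,1,2} = 3
g(12) = mex{0,1} = 2
g(13) = mex{0,1} = 2
g(14) = mex{0,1,3} = 2
So g(14) = 2.

2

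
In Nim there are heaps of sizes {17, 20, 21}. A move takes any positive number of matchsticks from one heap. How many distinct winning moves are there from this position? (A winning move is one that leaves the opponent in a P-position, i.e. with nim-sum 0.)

3

Bitwise XOR of the heap sizes:
  10001  (17)
  10100  (20)
  10101  (21)
  -----
  10000  (16)
The overall nim-sum is X = 16. A heap of size p has a winning move iff p XOR X < p (reduce it to p XOR X).
  17: 17 XOR 16 = 1 < 17 — winning move (to 1).
  20: 20 XOR 16 = 4 < 20 — winning move (to 4).
  21: 21 XOR 16 = 5 < 21 — winning move (to 5).
That gives 3 winning moves.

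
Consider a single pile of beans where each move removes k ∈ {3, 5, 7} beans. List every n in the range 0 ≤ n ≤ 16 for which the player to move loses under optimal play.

0, 1, 2, 10, 11, 12

Build the Grundy sequence with g(k) = mex{g(k−s) : s ∈ {3, 5, 7}, s ≤ k}:
k:     0  1  2  3  4  5  6  7  8  9 10 11 12 13 14 15 16
g(k):  0  0  0  1  1  1  2  2  2  3  0  0  0  1  1  1  2
The P-positions (g = 0) in 0..16 are 0, 1, 2, 10, 11, 12.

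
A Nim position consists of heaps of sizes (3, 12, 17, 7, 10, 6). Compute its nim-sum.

Compute the nim-sum pairwise:
3 XOR 12 = 15
15 XOR 17 = 30
30 XOR 7 = 25
25 XOR 10 = 19
19 XOR 6 = 21

21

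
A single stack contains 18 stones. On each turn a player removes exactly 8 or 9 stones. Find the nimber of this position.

0

Grundy values for subtraction set {8, 9}:
k:     0  1  2  3  4  5  6  7  8  9 10 11 12 13 14 15 16 17 18
g(k):  0  0  0  0  0  0  0  0  1  1  1  1  1  1  1  1  2  0  0
So g(18) = 0.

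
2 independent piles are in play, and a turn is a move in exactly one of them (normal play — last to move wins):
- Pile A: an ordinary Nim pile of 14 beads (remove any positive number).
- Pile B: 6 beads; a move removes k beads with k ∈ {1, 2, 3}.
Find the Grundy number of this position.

12

Pile A is a plain Nim pile of size 14, so its Grundy value is 14.
Grundy values for pile B (subtraction set {1, 2, 3}):
k:     0  1  2  3  4  5  6
g(k):  0  1  2  3  0  1  2
So g(6) = 2.
The value of a disjunctive sum is the nim-sum of the parts.
Combined value = 14 XOR 2 = 12.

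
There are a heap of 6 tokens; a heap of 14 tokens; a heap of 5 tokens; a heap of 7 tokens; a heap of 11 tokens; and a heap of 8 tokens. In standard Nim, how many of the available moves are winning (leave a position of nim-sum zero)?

3

Write each in binary and XOR column by column:
  0110  (6)
  1110  (14)
  0101  (5)
  0111  (7)
  1011  (11)
  1000  (8)
  ----
  1001  (9)
The overall nim-sum is X = 9. A heap of size p has a winning move iff p XOR X < p (reduce it to p XOR X).
  6: 6 XOR 9 = 15 ≥ 6 — no move.
  14: 14 XOR 9 = 7 < 14 — winning move (to 7).
  5: 5 XOR 9 = 12 ≥ 5 — no move.
  7: 7 XOR 9 = 14 ≥ 7 — no move.
  11: 11 XOR 9 = 2 < 11 — winning move (to 2).
  8: 8 XOR 9 = 1 < 8 — winning move (to 1).
That gives 3 winning moves.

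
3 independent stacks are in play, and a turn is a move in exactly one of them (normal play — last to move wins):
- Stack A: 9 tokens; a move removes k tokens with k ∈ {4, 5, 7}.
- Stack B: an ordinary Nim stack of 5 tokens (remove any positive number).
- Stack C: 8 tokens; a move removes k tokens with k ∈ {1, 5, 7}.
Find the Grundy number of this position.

Grundy values for stack A (subtraction set {4, 5, 7}):
k:     0  1  2  3  4  5  6  7  8  9
g(k):  0  0  0  0  1  1  1  1  2  2
So g(9) = 2.
Stack B is a plain Nim stack of size 5, so its Grundy value is 5.
Grundy values for stack C (subtraction set {1, 5, 7}):
g(0) = mex{} = 0
g(1) = mex{0} = 1
g(2) = mex{1} = 0
g(3) = mex{0} = 1
g(4) = mex{1} = 0
g(5) = mex{0} = 1
g(6) = mex{1} = 0
g(7) = mex{0} = 1
g(8) = mex{1} = 0
So g(8) = 0.
By the Sprague-Grundy theorem, the Grundy value of a sum of independent games is the XOR of the component values.
Combined value = 2 XOR 5 XOR 0 = 7.

7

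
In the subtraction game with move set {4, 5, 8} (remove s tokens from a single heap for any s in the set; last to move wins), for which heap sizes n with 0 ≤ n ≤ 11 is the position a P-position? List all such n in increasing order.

0, 1, 2, 3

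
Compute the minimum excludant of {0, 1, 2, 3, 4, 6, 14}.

5

The values 0, 1, 2, 3, 4 are all present; 5 is the first non-negative integer missing from the set.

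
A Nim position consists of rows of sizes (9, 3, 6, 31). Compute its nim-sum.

Compute the nim-sum pairwise:
9 ^ 3 = 10
10 ^ 6 = 12
12 ^ 31 = 19

19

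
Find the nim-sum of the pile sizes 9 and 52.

61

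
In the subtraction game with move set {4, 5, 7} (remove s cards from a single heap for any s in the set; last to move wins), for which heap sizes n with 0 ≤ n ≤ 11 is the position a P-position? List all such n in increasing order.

Compute g(0), g(1), … for moves {4, 5, 7}:
k:     0  1  2  3  4  5  6  7  8  9 10 11
g(k):  0  0  0  0  1  1  1  1  2  2  2  0
The P-positions (g = 0) in 0..11 are 0, 1, 2, 3, 11.

0, 1, 2, 3, 11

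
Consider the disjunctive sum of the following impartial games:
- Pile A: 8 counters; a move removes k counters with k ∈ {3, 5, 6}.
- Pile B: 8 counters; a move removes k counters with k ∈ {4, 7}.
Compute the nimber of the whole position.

0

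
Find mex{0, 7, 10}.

0 is in the set but 1 is not, so the mex is 1.

1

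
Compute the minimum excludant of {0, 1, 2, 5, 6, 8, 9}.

3

The values 0, 1, 2 are all present; 3 is the first non-negative integer missing from the set.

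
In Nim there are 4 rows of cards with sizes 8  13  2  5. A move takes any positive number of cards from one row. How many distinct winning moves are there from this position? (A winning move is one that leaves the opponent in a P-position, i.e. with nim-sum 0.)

Write each in binary and XOR column by column:
  1000  (8)
  1101  (13)
  0010  (2)
  0101  (5)
  ----
  0010  (2)
The overall nim-sum is X = 2. A row of size p has a winning move iff p XOR X < p (reduce it to p XOR X).
  8: 8 XOR 2 = 10 ≥ 8 — no move.
  13: 13 XOR 2 = 15 ≥ 13 — no move.
  2: 2 XOR 2 = 0 < 2 — winning move (to 0).
  5: 5 XOR 2 = 7 ≥ 5 — no move.
That gives 1 winning move.

1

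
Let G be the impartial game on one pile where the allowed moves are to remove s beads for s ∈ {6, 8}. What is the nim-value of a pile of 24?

1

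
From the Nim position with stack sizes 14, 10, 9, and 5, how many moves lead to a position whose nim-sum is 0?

In binary:
  1110  (14)
  1010  (10)
  1001  (9)
  0101  (5)
  ----
  1000  (8)
The overall nim-sum is X = 8. A stack of size p has a winning move iff p XOR X < p (reduce it to p XOR X).
  14: 14 XOR 8 = 6 < 14 — winning move (to 6).
  10: 10 XOR 8 = 2 < 10 — winning move (to 2).
  9: 9 XOR 8 = 1 < 9 — winning move (to 1).
  5: 5 XOR 8 = 13 ≥ 5 — no move.
That gives 3 winning moves.

3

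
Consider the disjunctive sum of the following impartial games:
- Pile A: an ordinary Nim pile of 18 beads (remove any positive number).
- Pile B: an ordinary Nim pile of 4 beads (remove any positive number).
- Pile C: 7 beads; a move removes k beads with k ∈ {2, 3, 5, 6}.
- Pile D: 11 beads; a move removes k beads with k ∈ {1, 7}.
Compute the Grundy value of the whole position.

20

Pile A is a plain Nim pile of size 18, so its Grundy value is 18.
Pile B is a plain Nim pile of size 4, so its Grundy value is 4.
For pile C, compute g(0), g(1), … with moves {2, 3, 5, 6}:
k:     0  1  2  3  4  5  6  7
g(k):  0  0  1  1  2  2  3  3
So g(7) = 3.
For pile D, compute g(0), g(1), … with moves {1, 7}:
k:     0  1  2  3  4  5  6  7  8  9 10 11
g(k):  0  1  0  1  0  1  0  1  0  1  0  1
So g(11) = 1.
By the Sprague-Grundy theorem, the Grundy value of a sum of independent games is the XOR of the component values.
Combined value = 18 ⊕ 4 ⊕ 3 ⊕ 1 = 20.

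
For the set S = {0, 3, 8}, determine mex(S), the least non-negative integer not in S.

1

0 is in the set but 1 is not, so the mex is 1.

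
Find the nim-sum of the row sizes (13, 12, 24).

25

Nim-sum: 13 ^ 12 ^ 24 = 25.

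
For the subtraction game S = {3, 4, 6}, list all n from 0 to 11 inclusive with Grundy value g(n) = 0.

Grundy values for subtraction set {3, 4, 6}:
k:     0  1  2  3  4  5  6  7  8  9 10 11
g(k):  0  0  0  1  1  1  2  2  2  0  0  0
The P-positions (g = 0) in 0..11 are 0, 1, 2, 9, 10, 11.

0, 1, 2, 9, 10, 11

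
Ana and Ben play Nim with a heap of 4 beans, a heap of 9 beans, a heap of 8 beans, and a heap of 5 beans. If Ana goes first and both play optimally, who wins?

Ben wins

Compute the nim-sum pairwise:
4 ^ 9 = 13
13 ^ 8 = 5
5 ^ 5 = 0
The nim-sum is 0, so this is a P-position: the player to move is in a losing position under optimal play; Ana is about to move from it and so loses — Ben wins.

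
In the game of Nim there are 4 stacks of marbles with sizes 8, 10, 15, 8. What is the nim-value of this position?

5

Compute the nim-sum pairwise:
8 ⊕ 10 = 2
2 ⊕ 15 = 13
13 ⊕ 8 = 5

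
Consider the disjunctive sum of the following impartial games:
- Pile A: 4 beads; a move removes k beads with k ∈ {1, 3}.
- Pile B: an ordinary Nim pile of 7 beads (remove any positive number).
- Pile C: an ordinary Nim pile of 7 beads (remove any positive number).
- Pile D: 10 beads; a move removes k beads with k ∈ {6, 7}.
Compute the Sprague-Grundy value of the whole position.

For pile A, compute g(0), g(1), … with moves {1, 3}:
g(0) = mex{} = 0
g(1) = mex{0} = 1
g(2) = mex{1} = 0
g(3) = mex{0} = 1
g(4) = mex{1} = 0
So g(4) = 0.
Pile B is a plain Nim pile of size 7, so its Grundy value is 7.
Pile C is a plain Nim pile of size 7, so its Grundy value is 7.
For pile D, compute g(0), g(1), … with moves {6, 7}:
g(0) = mex{} = 0
g(1) = mex{} = 0
g(2) = mex{} = 0
g(3) = mex{} = 0
g(4) = mex{} = 0
g(5) = mex{} = 0
g(6) = mex{0} = 1
g(7) = mex{0} = 1
g(8) = mex{0} = 1
g(9) = mex{0} = 1
g(10) = mex{0} = 1
So g(10) = 1.
The value of a disjunctive sum is the nim-sum of the parts.
Combined value = 0 ⊕ 7 ⊕ 7 ⊕ 1 = 1.

1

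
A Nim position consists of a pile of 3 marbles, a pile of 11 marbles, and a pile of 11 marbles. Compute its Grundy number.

Nim-sum: 3 ^ 11 ^ 11 = 3.

3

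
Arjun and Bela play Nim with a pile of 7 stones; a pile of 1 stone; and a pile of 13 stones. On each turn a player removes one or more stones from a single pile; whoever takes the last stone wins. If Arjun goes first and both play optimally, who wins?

Arjun wins

Write each in binary and XOR column by column:
  0111  (7)
  0001  (1)
  1101  (13)
  ----
  1011  (11)
The nim-sum is 11 ≠ 0, so this is an N-position: the player to move can win; Arjun has a winning move.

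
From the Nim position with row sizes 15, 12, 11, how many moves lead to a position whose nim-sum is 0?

Compute the nim-sum pairwise:
15 ^ 12 = 3
3 ^ 11 = 8
The overall nim-sum is X = 8. A row of size p has a winning move iff p XOR X < p (reduce it to p XOR X).
  15: 15 XOR 8 = 7 < 15 — winning move (to 7).
  12: 12 XOR 8 = 4 < 12 — winning move (to 4).
  11: 11 XOR 8 = 3 < 11 — winning move (to 3).
That gives 3 winning moves.

3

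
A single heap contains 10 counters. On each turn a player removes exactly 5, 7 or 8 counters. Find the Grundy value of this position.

Build the Grundy sequence with g(k) = mex{g(k−s) : s ∈ {5, 7, 8}, s ≤ k}:
g(0) = mex{} = 0
g(1) = mex{} = 0
g(2) = mex{} = 0
g(3) = mex{} = 0
g(4) = mex{} = 0
g(5) = mex{0} = 1
g(6) = mex{0} = 1
g(7) = mex{0} = 1
g(8) = mex{0} = 1
g(9) = mex{0} = 1
g(10) = mex{0,1} = 2
So g(10) = 2.

2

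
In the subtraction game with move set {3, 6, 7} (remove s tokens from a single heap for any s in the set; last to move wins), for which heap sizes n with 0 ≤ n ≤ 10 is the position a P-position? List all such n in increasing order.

Grundy values for subtraction set {3, 6, 7}:
k:     0  1  2  3  4  5  6  7  8  9 10
g(k):  0  0  0  1  1  1  2  2  2  3  0
The P-positions (g = 0) in 0..10 are 0, 1, 2, 10.

0, 1, 2, 10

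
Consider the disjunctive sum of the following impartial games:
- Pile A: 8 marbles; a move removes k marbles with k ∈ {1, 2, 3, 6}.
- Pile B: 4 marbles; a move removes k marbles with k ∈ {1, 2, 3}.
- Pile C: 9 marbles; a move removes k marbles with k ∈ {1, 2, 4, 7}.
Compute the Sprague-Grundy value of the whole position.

Build the Grundy sequence for pile A with g(k) = mex{g(k−s) : s ∈ {1, 2, 3, 6}, s ≤ k}:
k:     0  1  2  3  4  5  6  7  8
g(k):  0  1  2  3  0  1  2  3  0
So g(8) = 0.
Grundy values for pile B (subtraction set {1, 2, 3}):
k:     0  1  2  3  4
g(k):  0  1  2  3  0
So g(4) = 0.
For pile C, compute g(0), g(1), … with moves {1, 2, 4, 7}:
k:     0  1  2  3  4  5  6  7  8  9
g(k):  0  1  2  0  1  2  0  1  2  0
So g(9) = 0.
By the Sprague-Grundy theorem, the Grundy value of a sum of independent games is the XOR of the component values.
Combined value = 0 ⊕ 0 ⊕ 0 = 0.

0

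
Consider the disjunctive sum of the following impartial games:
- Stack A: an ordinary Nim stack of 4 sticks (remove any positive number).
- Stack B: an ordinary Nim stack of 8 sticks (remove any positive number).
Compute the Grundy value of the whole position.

Stack A is a plain Nim stack of size 4, so its Grundy value is 4.
Stack B is a plain Nim stack of size 8, so its Grundy value is 8.
The value of a disjunctive sum is the nim-sum of the parts.
Combined value = 4 XOR 8 = 12.

12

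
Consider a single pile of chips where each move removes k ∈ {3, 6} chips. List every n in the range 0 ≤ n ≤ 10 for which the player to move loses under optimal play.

0, 1, 2, 9, 10

Compute g(0), g(1), … for moves {3, 6}:
k:     0  1  2  3  4  5  6  7  8  9 10
g(k):  0  0  0  1  1  1  2  2  2  0  0
The P-positions (g = 0) in 0..10 are 0, 1, 2, 9, 10.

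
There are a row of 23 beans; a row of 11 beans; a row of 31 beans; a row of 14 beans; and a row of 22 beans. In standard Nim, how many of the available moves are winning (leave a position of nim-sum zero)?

Nim-sum: 23 ^ 11 ^ 31 ^ 14 ^ 22 = 27.
The overall nim-sum is X = 27. A row of size p has a winning move iff p XOR X < p (reduce it to p XOR X).
  23: 23 XOR 27 = 12 < 23 — winning move (to 12).
  11: 11 XOR 27 = 16 ≥ 11 — no move.
  31: 31 XOR 27 = 4 < 31 — winning move (to 4).
  14: 14 XOR 27 = 21 ≥ 14 — no move.
  22: 22 XOR 27 = 13 < 22 — winning move (to 13).
That gives 3 winning moves.

3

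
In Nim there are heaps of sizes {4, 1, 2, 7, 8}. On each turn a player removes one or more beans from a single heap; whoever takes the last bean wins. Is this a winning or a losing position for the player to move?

Nim-sum: 4 ^ 1 ^ 2 ^ 7 ^ 8 = 8.
The nim-sum is 8 ≠ 0, so this is an N-position: the player to move can win.

Winning position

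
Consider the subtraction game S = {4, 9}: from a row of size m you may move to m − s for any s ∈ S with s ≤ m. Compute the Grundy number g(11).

Grundy values for subtraction set {4, 9}:
k:     0  1  2  3  4  5  6  7  8  9 10 11
g(k):  0  0  0  0  1  1  1  1  0  2  2  2
So g(11) = 2.

2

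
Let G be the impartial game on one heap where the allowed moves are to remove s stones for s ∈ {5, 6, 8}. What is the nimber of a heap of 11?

2

Compute g(0), g(1), … for moves {5, 6, 8}:
k:     0  1  2  3  4  5  6  7  8  9 10 11
g(k):  0  0  0  0  0  1  1  1  1  1  2  2
So g(11) = 2.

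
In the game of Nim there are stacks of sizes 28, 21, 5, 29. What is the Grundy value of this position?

17

Nim-sum: 28 XOR 21 XOR 5 XOR 29 = 17.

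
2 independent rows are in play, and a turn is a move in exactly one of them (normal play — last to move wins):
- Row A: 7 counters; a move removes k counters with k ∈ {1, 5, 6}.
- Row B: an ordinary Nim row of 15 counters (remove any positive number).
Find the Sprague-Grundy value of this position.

Build the Grundy sequence for row A with g(k) = mex{g(k−s) : s ∈ {1, 5, 6}, s ≤ k}:
g(0) = mex{} = 0
g(1) = mex{0} = 1
g(2) = mex{1} = 0
g(3) = mex{0} = 1
g(4) = mex{1} = 0
g(5) = mex{0} = 1
g(6) = mex{0,1} = 2
g(7) = mex{0,1,2} = 3
So g(7) = 3.
Row B is a plain Nim row of size 15, so its Grundy value is 15.
By the Sprague-Grundy theorem, the Grundy value of a sum of independent games is the XOR of the component values.
Combined value = 3 ⊕ 15 = 12.

12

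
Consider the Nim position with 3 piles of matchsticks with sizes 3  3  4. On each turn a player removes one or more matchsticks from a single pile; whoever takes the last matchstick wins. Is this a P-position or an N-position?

Compute the nim-sum pairwise:
3 ^ 3 = 0
0 ^ 4 = 4
The nim-sum is 4 ≠ 0, so this is an N-position: the player to move can win.

N-position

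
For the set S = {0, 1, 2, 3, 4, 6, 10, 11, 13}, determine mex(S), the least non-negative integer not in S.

5

The values 0, 1, 2, 3, 4 are all present; 5 is the first non-negative integer missing from the set.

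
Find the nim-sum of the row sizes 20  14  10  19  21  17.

Compute the nim-sum pairwise:
20 ^ 14 = 26
26 ^ 10 = 16
16 ^ 19 = 3
3 ^ 21 = 22
22 ^ 17 = 7

7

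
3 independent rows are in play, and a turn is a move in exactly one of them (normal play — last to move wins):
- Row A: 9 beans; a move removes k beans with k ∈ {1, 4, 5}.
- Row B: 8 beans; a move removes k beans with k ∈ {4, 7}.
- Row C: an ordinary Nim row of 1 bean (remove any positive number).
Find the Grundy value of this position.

2

Build the Grundy sequence for row A with g(k) = mex{g(k−s) : s ∈ {1, 4, 5}, s ≤ k}:
g(0) = mex{} = 0
g(1) = mex{0} = 1
g(2) = mex{1} = 0
g(3) = mex{0} = 1
g(4) = mex{0,1} = 2
g(5) = mex{0,1,2} = 3
g(6) = mex{0,1,3} = 2
g(7) = mex{0,1,2} = 3
g(8) = mex{1,2,3} = 0
g(9) = mex{0,2,3} = 1
So g(9) = 1.
For row B, compute g(0), g(1), … with moves {4, 7}:
g(0) = mex{} = 0
g(1) = mex{} = 0
g(2) = mex{} = 0
g(3) = mex{} = 0
g(4) = mex{0} = 1
g(5) = mex{0} = 1
g(6) = mex{0} = 1
g(7) = mex{0} = 1
g(8) = mex{0,1} = 2
So g(8) = 2.
Row C is a plain Nim row of size 1, so its Grundy value is 1.
The value of a disjunctive sum is the nim-sum of the parts.
Combined value = 1 XOR 2 XOR 1 = 2.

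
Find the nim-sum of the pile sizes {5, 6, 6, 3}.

6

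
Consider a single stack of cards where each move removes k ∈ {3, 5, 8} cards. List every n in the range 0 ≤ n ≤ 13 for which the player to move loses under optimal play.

0, 1, 2, 11, 12, 13

Compute g(0), g(1), … for moves {3, 5, 8}:
k:     0  1  2  3  4  5  6  7  8  9 10 11 12 13
g(k):  0  0  0  1  1  1  2  2  2  3  3  0  0  0
The P-positions (g = 0) in 0..13 are 0, 1, 2, 11, 12, 13.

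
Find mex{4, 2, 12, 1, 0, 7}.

3

The values 0, 1, 2 are all present; 3 is the first non-negative integer missing from the set.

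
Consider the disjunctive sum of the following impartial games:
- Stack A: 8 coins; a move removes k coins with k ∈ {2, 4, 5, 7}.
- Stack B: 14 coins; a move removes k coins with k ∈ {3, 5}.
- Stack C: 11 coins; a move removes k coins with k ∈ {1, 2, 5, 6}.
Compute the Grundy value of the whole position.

7

Grundy values for stack A (subtraction set {2, 4, 5, 7}):
g(0) = mex{} = 0
g(1) = mex{} = 0
g(2) = mex{0} = 1
g(3) = mex{0} = 1
g(4) = mex{0,1} = 2
g(5) = mex{0,1} = 2
g(6) = mex{0,1,2} = 3
g(7) = mex{0,1,2} = 3
g(8) = mex{0,1,2,3} = 4
So g(8) = 4.
Build the Grundy sequence for stack B with g(k) = mex{g(k−s) : s ∈ {3, 5}, s ≤ k}:
k:     0  1  2  3  4  5  6  7  8  9 10 11 12 13 14
g(k):  0  0  0  1  1  1  2  2  0  0  0  1  1  1  2
So g(14) = 2.
For stack C, compute g(0), g(1), … with moves {1, 2, 5, 6}:
g(0) = mex{} = 0
g(1) = mex{0} = 1
g(2) = mex{0,1} = 2
g(3) = mex{1,2} = 0
g(4) = mex{0,2} = 1
g(5) = mex{0,1} = 2
g(6) = mex{0,1,2} = 3
g(7) = mex{1,2,3} = 0
g(8) = mex{0,2,3} = 1
g(9) = mex{0,1} = 2
g(10) = mex{1,2} = 0
g(11) = mex{0,2,3} = 1
So g(11) = 1.
By the Sprague-Grundy theorem, the Grundy value of a sum of independent games is the XOR of the component values.
Combined value = 4 XOR 2 XOR 1 = 7.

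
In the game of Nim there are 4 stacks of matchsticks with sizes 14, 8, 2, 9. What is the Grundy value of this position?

Write each in binary and XOR column by column:
  1110  (14)
  1000  (8)
  0010  (2)
  1001  (9)
  ----
  1101  (13)

13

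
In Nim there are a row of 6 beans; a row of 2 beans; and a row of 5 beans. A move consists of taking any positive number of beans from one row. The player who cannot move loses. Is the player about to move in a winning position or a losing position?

Winning position

Compute the nim-sum pairwise:
6 ^ 2 = 4
4 ^ 5 = 1
The nim-sum is 1 ≠ 0, so this is an N-position: the player to move can win.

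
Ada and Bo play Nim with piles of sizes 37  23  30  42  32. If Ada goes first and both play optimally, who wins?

Ada wins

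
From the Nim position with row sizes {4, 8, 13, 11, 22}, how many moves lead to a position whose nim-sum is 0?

1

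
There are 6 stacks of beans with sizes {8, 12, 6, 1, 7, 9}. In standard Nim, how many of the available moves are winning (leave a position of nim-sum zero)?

Compute the nim-sum pairwise:
8 XOR 12 = 4
4 XOR 6 = 2
2 XOR 1 = 3
3 XOR 7 = 4
4 XOR 9 = 13
The overall nim-sum is X = 13. A stack of size p has a winning move iff p XOR X < p (reduce it to p XOR X).
  8: 8 XOR 13 = 5 < 8 — winning move (to 5).
  12: 12 XOR 13 = 1 < 12 — winning move (to 1).
  6: 6 XOR 13 = 11 ≥ 6 — no move.
  1: 1 XOR 13 = 12 ≥ 1 — no move.
  7: 7 XOR 13 = 10 ≥ 7 — no move.
  9: 9 XOR 13 = 4 < 9 — winning move (to 4).
That gives 3 winning moves.

3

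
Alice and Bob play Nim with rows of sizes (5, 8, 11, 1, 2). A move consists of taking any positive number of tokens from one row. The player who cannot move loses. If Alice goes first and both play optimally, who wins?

Alice wins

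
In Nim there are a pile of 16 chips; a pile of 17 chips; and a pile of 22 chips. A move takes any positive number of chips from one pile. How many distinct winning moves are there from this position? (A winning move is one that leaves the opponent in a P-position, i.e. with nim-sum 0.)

In binary:
  10000  (16)
  10001  (17)
  10110  (22)
  -----
  10111  (23)
The overall nim-sum is X = 23. A pile of size p has a winning move iff p XOR X < p (reduce it to p XOR X).
  16: 16 XOR 23 = 7 < 16 — winning move (to 7).
  17: 17 XOR 23 = 6 < 17 — winning move (to 6).
  22: 22 XOR 23 = 1 < 22 — winning move (to 1).
That gives 3 winning moves.

3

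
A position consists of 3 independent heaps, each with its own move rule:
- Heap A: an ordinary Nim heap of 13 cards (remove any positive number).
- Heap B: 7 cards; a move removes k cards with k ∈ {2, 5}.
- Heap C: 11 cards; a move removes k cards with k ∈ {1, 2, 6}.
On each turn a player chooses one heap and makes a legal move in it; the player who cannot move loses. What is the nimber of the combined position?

12

Heap A is a plain Nim heap of size 13, so its Grundy value is 13.
Grundy values for heap B (subtraction set {2, 5}):
k:     0  1  2  3  4  5  6  7
g(k):  0  0  1  1  0  2  1  0
So g(7) = 0.
For heap C, compute g(0), g(1), … with moves {1, 2, 6}:
k:     0  1  2  3  4  5  6  7  8  9 10 11
g(k):  0  1  2  0  1  2  3  0  1  2  0  1
So g(11) = 1.
The value of a disjunctive sum is the nim-sum of the parts.
Combined value = 13 ⊕ 0 ⊕ 1 = 12.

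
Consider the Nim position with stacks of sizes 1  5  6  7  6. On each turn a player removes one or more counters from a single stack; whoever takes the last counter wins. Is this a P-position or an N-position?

N-position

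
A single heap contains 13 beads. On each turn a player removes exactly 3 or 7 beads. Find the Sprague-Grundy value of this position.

1

Compute g(0), g(1), … for moves {3, 7}:
g(0) = mex{} = 0
g(1) = mex{} = 0
g(2) = mex{} = 0
g(3) = mex{0} = 1
g(4) = mex{0} = 1
g(5) = mex{0} = 1
g(6) = mex{1} = 0
g(7) = mex{0,1} = 2
g(8) = mex{0,1} = 2
g(9) = mex{0} = 1
g(10) = mex{1,2} = 0
g(11) = mex{1,2} = 0
g(12) = mex{1} = 0
g(13) = mex{0} = 1
So g(13) = 1.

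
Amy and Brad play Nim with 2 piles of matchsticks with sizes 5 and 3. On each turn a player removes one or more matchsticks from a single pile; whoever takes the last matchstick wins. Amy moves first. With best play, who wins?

Amy wins

Nim-sum: 5 XOR 3 = 6.
The nim-sum is 6 ≠ 0, so this is an N-position: the player to move can win; Amy has a winning move.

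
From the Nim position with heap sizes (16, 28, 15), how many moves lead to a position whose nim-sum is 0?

1

Write each in binary and XOR column by column:
  10000  (16)
  11100  (28)
  01111  (15)
  -----
  00011  (3)
The overall nim-sum is X = 3. A heap of size p has a winning move iff p XOR X < p (reduce it to p XOR X).
  16: 16 XOR 3 = 19 ≥ 16 — no move.
  28: 28 XOR 3 = 31 ≥ 28 — no move.
  15: 15 XOR 3 = 12 < 15 — winning move (to 12).
That gives 1 winning move.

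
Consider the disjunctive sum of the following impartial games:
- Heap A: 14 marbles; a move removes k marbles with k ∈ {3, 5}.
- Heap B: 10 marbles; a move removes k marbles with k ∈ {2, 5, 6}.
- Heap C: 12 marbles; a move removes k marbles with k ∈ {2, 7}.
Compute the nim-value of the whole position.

For heap A, compute g(0), g(1), … with moves {3, 5}:
g(0) = mex{} = 0
g(1) = mex{} = 0
g(2) = mex{} = 0
g(3) = mex{0} = 1
g(4) = mex{0} = 1
g(5) = mex{0} = 1
g(6) = mex{0,1} = 2
g(7) = mex{0,1} = 2
g(8) = mex{1} = 0
g(9) = mex{1,2} = 0
g(10) = mex{1,2} = 0
g(11) = mex{0,2} = 1
g(12) = mex{0,2} = 1
g(13) = mex{0} = 1
g(14) = mex{0,1} = 2
So g(14) = 2.
Build the Grundy sequence for heap B with g(k) = mex{g(k−s) : s ∈ {2, 5, 6}, s ≤ k}:
k:     0  1  2  3  4  5  6  7  8  9 10
g(k):  0  0  1  1  0  2  1  3  0  2  1
So g(10) = 1.
For heap C, compute g(0), g(1), … with moves {2, 7}:
g(0) = mex{} = 0
g(1) = mex{} = 0
g(2) = mex{0} = 1
g(3) = mex{0} = 1
g(4) = mex{1} = 0
g(5) = mex{1} = 0
g(6) = mex{0} = 1
g(7) = mex{0} = 1
g(8) = mex{0,1} = 2
g(9) = mex{1} = 0
g(10) = mex{1,2} = 0
g(11) = mex{0} = 1
g(12) = mex{0} = 1
So g(12) = 1.
By the Sprague-Grundy theorem, the Grundy value of a sum of independent games is the XOR of the component values.
Combined value = 2 XOR 1 XOR 1 = 2.

2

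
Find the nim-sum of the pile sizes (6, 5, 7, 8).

Nim-sum: 6 ⊕ 5 ⊕ 7 ⊕ 8 = 12.

12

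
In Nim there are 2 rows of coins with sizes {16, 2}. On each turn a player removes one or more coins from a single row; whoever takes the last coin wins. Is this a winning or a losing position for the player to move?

Write each in binary and XOR column by column:
  10000  (16)
  00010  (2)
  -----
  10010  (18)
The nim-sum is 18 ≠ 0, so this is an N-position: the player to move can win.

Winning position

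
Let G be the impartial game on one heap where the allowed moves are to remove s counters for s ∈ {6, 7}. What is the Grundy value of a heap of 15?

0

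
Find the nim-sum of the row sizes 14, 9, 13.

10

Nim-sum: 14 XOR 9 XOR 13 = 10.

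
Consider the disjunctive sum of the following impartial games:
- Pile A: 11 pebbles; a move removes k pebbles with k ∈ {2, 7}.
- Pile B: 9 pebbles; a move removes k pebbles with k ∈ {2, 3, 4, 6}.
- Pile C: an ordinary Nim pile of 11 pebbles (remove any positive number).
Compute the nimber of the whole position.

Grundy values for pile A (subtraction set {2, 7}):
g(0) = mex{} = 0
g(1) = mex{} = 0
g(2) = mex{0} = 1
g(3) = mex{0} = 1
g(4) = mex{1} = 0
g(5) = mex{1} = 0
g(6) = mex{0} = 1
g(7) = mex{0} = 1
g(8) = mex{0,1} = 2
g(9) = mex{1} = 0
g(10) = mex{1,2} = 0
g(11) = mex{0} = 1
So g(11) = 1.
Grundy values for pile B (subtraction set {2, 3, 4, 6}):
k:     0  1  2  3  4  5  6  7  8  9
g(k):  0  0  1  1  2  2  3  3  0  0
So g(9) = 0.
Pile C is a plain Nim pile of size 11, so its Grundy value is 11.
The value of a disjunctive sum is the nim-sum of the parts.
Combined value = 1 ⊕ 0 ⊕ 11 = 10.

10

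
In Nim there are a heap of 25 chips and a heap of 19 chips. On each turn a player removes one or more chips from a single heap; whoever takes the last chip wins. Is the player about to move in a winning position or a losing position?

Winning position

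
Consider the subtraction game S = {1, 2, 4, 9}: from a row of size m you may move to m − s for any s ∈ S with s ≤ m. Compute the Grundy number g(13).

Compute g(0), g(1), … for moves {1, 2, 4, 9}:
k:     0  1  2  3  4  5  6  7  8  9 10 11 12 13
g(k):  0  1  2  0  1  2  0  1  2  3  4  0  1  2
So g(13) = 2.

2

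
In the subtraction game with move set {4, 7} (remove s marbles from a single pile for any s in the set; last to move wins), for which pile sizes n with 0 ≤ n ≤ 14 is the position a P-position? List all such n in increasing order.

0, 1, 2, 3, 11, 12, 13, 14

Compute g(0), g(1), … for moves {4, 7}:
g(0) = mex{} = 0
g(1) = mex{} = 0
g(2) = mex{} = 0
g(3) = mex{} = 0
g(4) = mex{0} = 1
g(5) = mex{0} = 1
g(6) = mex{0} = 1
g(7) = mex{0} = 1
g(8) = mex{0,1} = 2
g(9) = mex{0,1} = 2
g(10) = mex{0,1} = 2
g(11) = mex{1} = 0
g(12) = mex{1,2} = 0
g(13) = mex{1,2} = 0
g(14) = mex{1,2} = 0
The P-positions (g = 0) in 0..14 are 0, 1, 2, 3, 11, 12, 13, 14.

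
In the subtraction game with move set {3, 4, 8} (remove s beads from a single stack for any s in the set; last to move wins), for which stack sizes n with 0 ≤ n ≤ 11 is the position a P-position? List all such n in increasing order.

0, 1, 2, 7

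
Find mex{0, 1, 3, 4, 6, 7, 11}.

2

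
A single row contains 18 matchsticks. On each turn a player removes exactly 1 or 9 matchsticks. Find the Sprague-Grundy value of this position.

0

Compute g(0), g(1), … for moves {1, 9}:
k:     0  1  2  3  4  5  6  7  8  9 10 11 12 13 14 15 16 17 18
g(k):  0  1  0  1  0  1  0  1  0  1  0  1  0  1  0  1  0  1  0
So g(18) = 0.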